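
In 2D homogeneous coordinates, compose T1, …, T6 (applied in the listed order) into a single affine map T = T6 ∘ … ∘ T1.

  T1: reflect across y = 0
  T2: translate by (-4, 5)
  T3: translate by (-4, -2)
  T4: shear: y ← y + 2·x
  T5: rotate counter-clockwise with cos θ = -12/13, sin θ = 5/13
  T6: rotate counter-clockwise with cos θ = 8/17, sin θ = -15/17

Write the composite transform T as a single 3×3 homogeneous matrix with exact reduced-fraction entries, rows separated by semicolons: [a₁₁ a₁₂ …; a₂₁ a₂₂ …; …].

T = [-461/221 220/221 3028/221; 178/221 21/221 -1487/221; 0 0 1]

T1 = [1 0 0; 0 -1 0; 0 0 1]
T2·T1 = [1 0 -4; 0 -1 5; 0 0 1]
T3·…·T1 = [1 0 -8; 0 -1 3; 0 0 1]
T4·…·T1 = [1 0 -8; 2 -1 -13; 0 0 1]
T5·…·T1 = [-22/13 5/13 161/13; -19/13 12/13 116/13; 0 0 1]
T6·…·T1 = [-461/221 220/221 3028/221; 178/221 21/221 -1487/221; 0 0 1]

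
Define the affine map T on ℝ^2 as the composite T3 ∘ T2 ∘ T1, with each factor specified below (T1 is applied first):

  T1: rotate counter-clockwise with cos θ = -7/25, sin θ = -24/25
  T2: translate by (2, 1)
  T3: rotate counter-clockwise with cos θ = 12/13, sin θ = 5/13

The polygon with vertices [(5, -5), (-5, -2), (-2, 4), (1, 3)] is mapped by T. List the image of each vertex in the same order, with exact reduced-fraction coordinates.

image vertices: (-192/65, -249/65), (-27/25, 161/25), (339/65, 268/65), (296/65, 67/65)

T1 rotate counter-clockwise with cos θ = -7/25, sin θ = -24/25: (5, -5) → (-31/5, -17/5); (-5, -2) → (-13/25, 134/25); (-2, 4) → (22/5, 4/5); (1, 3) → (13/5, -9/5)
T2 translate by (2, 1): (-31/5, -17/5) → (-21/5, -12/5); (-13/25, 134/25) → (37/25, 159/25); (22/5, 4/5) → (32/5, 9/5); (13/5, -9/5) → (23/5, -4/5)
T3 rotate counter-clockwise with cos θ = 12/13, sin θ = 5/13: (-21/5, -12/5) → (-192/65, -249/65); (37/25, 159/25) → (-27/25, 161/25); (32/5, 9/5) → (339/65, 268/65); (23/5, -4/5) → (296/65, 67/65)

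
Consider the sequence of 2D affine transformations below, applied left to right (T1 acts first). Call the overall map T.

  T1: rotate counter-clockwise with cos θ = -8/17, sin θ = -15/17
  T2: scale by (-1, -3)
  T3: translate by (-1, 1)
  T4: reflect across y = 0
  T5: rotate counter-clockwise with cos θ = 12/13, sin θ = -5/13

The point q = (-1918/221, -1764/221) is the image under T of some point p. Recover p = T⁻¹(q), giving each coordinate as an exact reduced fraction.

T1 = [-8/17 15/17 0; -15/17 -8/17 0; 0 0 1]
T2·T1 = [8/17 -15/17 0; 45/17 24/17 0; 0 0 1]
T3·…·T1 = [8/17 -15/17 -1; 45/17 24/17 1; 0 0 1]
T4·…·T1 = [8/17 -15/17 -1; -45/17 -24/17 -1; 0 0 1]
T5·…·T1 = [-129/221 -300/221 -17/13; -580/221 -213/221 -7/13; 0 0 1]
det M = -3; M⁻¹ = [71/221 -100/221 3/17; -580/663 43/221 -53/51; 0 0 1]
M⁻¹ · (-1918/221, -1764/221)ᵀ = (1, 5)ᵀ

p = (1, 5)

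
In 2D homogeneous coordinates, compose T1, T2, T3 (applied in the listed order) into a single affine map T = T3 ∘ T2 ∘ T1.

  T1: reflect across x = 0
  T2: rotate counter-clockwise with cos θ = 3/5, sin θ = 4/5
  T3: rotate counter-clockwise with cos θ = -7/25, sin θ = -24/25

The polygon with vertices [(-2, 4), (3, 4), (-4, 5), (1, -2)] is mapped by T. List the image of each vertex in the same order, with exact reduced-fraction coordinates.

image vertices: (22/5, 4/5), (7/5, 24/5), (32/5, -1/5), (-11/5, -2/5)

T1 reflect across x = 0: (-2, 4) → (2, 4); (3, 4) → (-3, 4); (-4, 5) → (4, 5); (1, -2) → (-1, -2)
T2 rotate counter-clockwise with cos θ = 3/5, sin θ = 4/5: (2, 4) → (-2, 4); (-3, 4) → (-5, 0); (4, 5) → (-8/5, 31/5); (-1, -2) → (1, -2)
T3 rotate counter-clockwise with cos θ = -7/25, sin θ = -24/25: (-2, 4) → (22/5, 4/5); (-5, 0) → (7/5, 24/5); (-8/5, 31/5) → (32/5, -1/5); (1, -2) → (-11/5, -2/5)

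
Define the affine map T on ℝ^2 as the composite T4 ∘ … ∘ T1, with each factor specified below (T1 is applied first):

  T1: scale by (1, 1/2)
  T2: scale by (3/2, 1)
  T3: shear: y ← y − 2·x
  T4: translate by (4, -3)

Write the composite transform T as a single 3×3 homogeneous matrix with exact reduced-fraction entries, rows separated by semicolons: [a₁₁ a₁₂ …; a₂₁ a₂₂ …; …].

T1 = [1 0 0; 0 1/2 0; 0 0 1]
T2·T1 = [3/2 0 0; 0 1/2 0; 0 0 1]
T3·…·T1 = [3/2 0 0; -3 1/2 0; 0 0 1]
T4·…·T1 = [3/2 0 4; -3 1/2 -3; 0 0 1]

T = [3/2 0 4; -3 1/2 -3; 0 0 1]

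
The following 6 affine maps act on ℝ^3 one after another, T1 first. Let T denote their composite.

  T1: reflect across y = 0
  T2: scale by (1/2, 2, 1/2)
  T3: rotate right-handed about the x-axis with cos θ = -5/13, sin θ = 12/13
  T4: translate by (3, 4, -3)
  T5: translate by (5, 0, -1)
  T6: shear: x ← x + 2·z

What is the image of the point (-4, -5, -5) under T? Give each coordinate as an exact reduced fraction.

T(p) = (239/13, 32/13, 161/26)

T1 reflect across y = 0: (-4, -5, -5) → (-4, 5, -5)
T2 scale by (1/2, 2, 1/2): (-4, 5, -5) → (-2, 10, -5/2)
T3 rotate right-handed about the x-axis with cos θ = -5/13, sin θ = 12/13: (-2, 10, -5/2) → (-2, -20/13, 265/26)
T4 translate by (3, 4, -3): (-2, -20/13, 265/26) → (1, 32/13, 187/26)
T5 translate by (5, 0, -1): (1, 32/13, 187/26) → (6, 32/13, 161/26)
T6 shear: x ← x + 2·z: (6, 32/13, 161/26) → (239/13, 32/13, 161/26)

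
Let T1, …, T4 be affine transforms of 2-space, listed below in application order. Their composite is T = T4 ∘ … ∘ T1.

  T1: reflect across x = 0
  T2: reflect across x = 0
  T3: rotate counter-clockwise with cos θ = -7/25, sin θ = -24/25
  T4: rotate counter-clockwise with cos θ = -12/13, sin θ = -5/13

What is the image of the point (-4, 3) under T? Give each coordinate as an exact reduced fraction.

T1 reflect across x = 0: (-4, 3) → (4, 3)
T2 reflect across x = 0: (4, 3) → (-4, 3)
T3 rotate counter-clockwise with cos θ = -7/25, sin θ = -24/25: (-4, 3) → (4, 3)
T4 rotate counter-clockwise with cos θ = -12/13, sin θ = -5/13: (4, 3) → (-33/13, -56/13)

T(p) = (-33/13, -56/13)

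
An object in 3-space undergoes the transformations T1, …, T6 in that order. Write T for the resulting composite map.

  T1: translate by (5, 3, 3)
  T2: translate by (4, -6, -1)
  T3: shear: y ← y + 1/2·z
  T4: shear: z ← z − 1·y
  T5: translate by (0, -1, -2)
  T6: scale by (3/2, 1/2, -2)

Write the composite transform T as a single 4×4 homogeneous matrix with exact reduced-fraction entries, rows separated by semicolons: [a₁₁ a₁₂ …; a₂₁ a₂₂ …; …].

T = [3/2 0 0 27/2; 0 1/2 1/4 -3/2; 0 2 -1 -4; 0 0 0 1]

T1 = [1 0 0 5; 0 1 0 3; 0 0 1 3; 0 0 0 1]
T2·T1 = [1 0 0 9; 0 1 0 -3; 0 0 1 2; 0 0 0 1]
T3·…·T1 = [1 0 0 9; 0 1 1/2 -2; 0 0 1 2; 0 0 0 1]
T4·…·T1 = [1 0 0 9; 0 1 1/2 -2; 0 -1 1/2 4; 0 0 0 1]
T5·…·T1 = [1 0 0 9; 0 1 1/2 -3; 0 -1 1/2 2; 0 0 0 1]
T6·…·T1 = [3/2 0 0 27/2; 0 1/2 1/4 -3/2; 0 2 -1 -4; 0 0 0 1]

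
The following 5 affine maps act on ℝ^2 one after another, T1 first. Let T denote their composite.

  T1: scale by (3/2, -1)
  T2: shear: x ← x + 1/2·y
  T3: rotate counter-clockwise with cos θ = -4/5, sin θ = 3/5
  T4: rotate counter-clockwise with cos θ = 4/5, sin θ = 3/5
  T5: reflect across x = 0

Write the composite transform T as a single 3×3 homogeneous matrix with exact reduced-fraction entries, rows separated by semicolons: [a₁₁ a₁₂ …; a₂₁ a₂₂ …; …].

T = [3/2 -1/2 0; 0 1 0; 0 0 1]

T1 = [3/2 0 0; 0 -1 0; 0 0 1]
T2·T1 = [3/2 -1/2 0; 0 -1 0; 0 0 1]
T3·…·T1 = [-6/5 1 0; 9/10 1/2 0; 0 0 1]
T4·…·T1 = [-3/2 1/2 0; 0 1 0; 0 0 1]
T5·…·T1 = [3/2 -1/2 0; 0 1 0; 0 0 1]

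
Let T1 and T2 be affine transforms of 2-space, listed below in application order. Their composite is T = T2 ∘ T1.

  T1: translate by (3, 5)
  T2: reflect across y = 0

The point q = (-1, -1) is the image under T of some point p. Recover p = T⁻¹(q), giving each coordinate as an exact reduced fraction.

p = (-4, -4)

T1 = [1 0 3; 0 1 5; 0 0 1]
T2·T1 = [1 0 3; 0 -1 -5; 0 0 1]
det M = -1; M⁻¹ = [1 0 -3; 0 -1 -5; 0 0 1]
M⁻¹ · (-1, -1)ᵀ = (-4, -4)ᵀ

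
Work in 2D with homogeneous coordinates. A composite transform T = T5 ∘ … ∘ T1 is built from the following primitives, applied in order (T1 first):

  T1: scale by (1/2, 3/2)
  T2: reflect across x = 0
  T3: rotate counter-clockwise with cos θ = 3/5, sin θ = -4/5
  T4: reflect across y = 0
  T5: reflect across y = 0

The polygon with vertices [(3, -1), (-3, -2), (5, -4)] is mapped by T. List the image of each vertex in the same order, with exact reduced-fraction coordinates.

T1 scale by (1/2, 3/2): (3, -1) → (3/2, -3/2); (-3, -2) → (-3/2, -3); (5, -4) → (5/2, -6)
T2 reflect across x = 0: (3/2, -3/2) → (-3/2, -3/2); (-3/2, -3) → (3/2, -3); (5/2, -6) → (-5/2, -6)
T3 rotate counter-clockwise with cos θ = 3/5, sin θ = -4/5: (-3/2, -3/2) → (-21/10, 3/10); (3/2, -3) → (-3/2, -3); (-5/2, -6) → (-63/10, -8/5)
T4 reflect across y = 0: (-21/10, 3/10) → (-21/10, -3/10); (-3/2, -3) → (-3/2, 3); (-63/10, -8/5) → (-63/10, 8/5)
T5 reflect across y = 0: (-21/10, -3/10) → (-21/10, 3/10); (-3/2, 3) → (-3/2, -3); (-63/10, 8/5) → (-63/10, -8/5)

image vertices: (-21/10, 3/10), (-3/2, -3), (-63/10, -8/5)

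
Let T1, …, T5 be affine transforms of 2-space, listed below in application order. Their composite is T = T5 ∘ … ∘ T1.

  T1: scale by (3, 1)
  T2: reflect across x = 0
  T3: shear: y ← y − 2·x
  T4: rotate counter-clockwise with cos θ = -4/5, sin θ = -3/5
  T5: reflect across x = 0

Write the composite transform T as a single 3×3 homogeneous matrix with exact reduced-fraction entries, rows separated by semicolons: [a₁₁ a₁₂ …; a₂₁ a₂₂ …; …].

T = [-6 -3/5 0; -3 -4/5 0; 0 0 1]

T1 = [3 0 0; 0 1 0; 0 0 1]
T2·T1 = [-3 0 0; 0 1 0; 0 0 1]
T3·…·T1 = [-3 0 0; 6 1 0; 0 0 1]
T4·…·T1 = [6 3/5 0; -3 -4/5 0; 0 0 1]
T5·…·T1 = [-6 -3/5 0; -3 -4/5 0; 0 0 1]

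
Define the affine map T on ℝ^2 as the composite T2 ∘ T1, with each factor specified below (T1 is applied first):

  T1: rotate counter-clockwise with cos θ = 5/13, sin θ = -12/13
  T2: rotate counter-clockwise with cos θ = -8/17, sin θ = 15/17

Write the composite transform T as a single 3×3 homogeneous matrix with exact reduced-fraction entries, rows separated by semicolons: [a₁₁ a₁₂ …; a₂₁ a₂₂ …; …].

T1 = [5/13 12/13 0; -12/13 5/13 0; 0 0 1]
T2·T1 = [140/221 -171/221 0; 171/221 140/221 0; 0 0 1]

T = [140/221 -171/221 0; 171/221 140/221 0; 0 0 1]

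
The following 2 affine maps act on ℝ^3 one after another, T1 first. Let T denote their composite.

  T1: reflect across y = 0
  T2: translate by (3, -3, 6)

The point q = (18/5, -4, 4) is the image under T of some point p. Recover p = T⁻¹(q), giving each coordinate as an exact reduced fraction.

p = (3/5, 1, -2)

T1 = [1 0 0 0; 0 -1 0 0; 0 0 1 0; 0 0 0 1]
T2·T1 = [1 0 0 3; 0 -1 0 -3; 0 0 1 6; 0 0 0 1]
det M = -1; M⁻¹ = [1 0 0 -3; 0 -1 0 -3; 0 0 1 -6; 0 0 0 1]
M⁻¹ · (18/5, -4, 4)ᵀ = (3/5, 1, -2)ᵀ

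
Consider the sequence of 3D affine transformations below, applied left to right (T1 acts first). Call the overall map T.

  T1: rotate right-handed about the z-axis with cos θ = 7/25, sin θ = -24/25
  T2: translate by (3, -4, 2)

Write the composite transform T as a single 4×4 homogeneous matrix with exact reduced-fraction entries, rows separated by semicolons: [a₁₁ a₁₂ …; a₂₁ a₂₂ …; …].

T1 = [7/25 24/25 0 0; -24/25 7/25 0 0; 0 0 1 0; 0 0 0 1]
T2·T1 = [7/25 24/25 0 3; -24/25 7/25 0 -4; 0 0 1 2; 0 0 0 1]

T = [7/25 24/25 0 3; -24/25 7/25 0 -4; 0 0 1 2; 0 0 0 1]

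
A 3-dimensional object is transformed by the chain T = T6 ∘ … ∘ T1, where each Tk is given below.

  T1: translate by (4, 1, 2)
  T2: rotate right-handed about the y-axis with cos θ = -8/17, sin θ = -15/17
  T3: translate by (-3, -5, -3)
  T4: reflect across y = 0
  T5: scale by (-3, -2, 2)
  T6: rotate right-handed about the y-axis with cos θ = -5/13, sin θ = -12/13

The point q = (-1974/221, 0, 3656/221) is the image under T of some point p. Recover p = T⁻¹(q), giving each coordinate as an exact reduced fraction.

T1 = [1 0 0 4; 0 1 0 1; 0 0 1 2; 0 0 0 1]
T2·T1 = [-8/17 0 -15/17 -62/17; 0 1 0 1; 15/17 0 -8/17 44/17; 0 0 0 1]
T3·…·T1 = [-8/17 0 -15/17 -113/17; 0 1 0 -4; 15/17 0 -8/17 -7/17; 0 0 0 1]
T4·…·T1 = [-8/17 0 -15/17 -113/17; 0 -1 0 4; 15/17 0 -8/17 -7/17; 0 0 0 1]
T5·…·T1 = [24/17 0 45/17 339/17; 0 2 0 -8; 30/17 0 -16/17 -14/17; 0 0 0 1]
T6·…·T1 = [-480/221 0 -33/221 -1527/221; 0 2 0 -8; 138/221 0 620/221 4138/221; 0 0 0 1]
det M = -12; M⁻¹ = [-310/663 0 -11/442 -47/17; 0 1/2 0 4; 23/221 0 80/221 -103/17; 0 0 0 1]
M⁻¹ · (-1974/221, 0, 3656/221)ᵀ = (1, 4, -1)ᵀ

p = (1, 4, -1)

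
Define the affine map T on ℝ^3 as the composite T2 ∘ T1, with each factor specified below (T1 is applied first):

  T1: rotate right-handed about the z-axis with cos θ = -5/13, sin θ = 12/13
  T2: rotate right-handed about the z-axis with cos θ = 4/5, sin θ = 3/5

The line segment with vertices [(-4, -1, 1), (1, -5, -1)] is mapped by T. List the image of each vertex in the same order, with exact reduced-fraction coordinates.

T1 rotate right-handed about the z-axis with cos θ = -5/13, sin θ = 12/13: (-4, -1, 1) → (32/13, -43/13, 1); (1, -5, -1) → (55/13, 37/13, -1)
T2 rotate right-handed about the z-axis with cos θ = 4/5, sin θ = 3/5: (32/13, -43/13, 1) → (257/65, -76/65, 1); (55/13, 37/13, -1) → (109/65, 313/65, -1)

image vertices: (257/65, -76/65, 1), (109/65, 313/65, -1)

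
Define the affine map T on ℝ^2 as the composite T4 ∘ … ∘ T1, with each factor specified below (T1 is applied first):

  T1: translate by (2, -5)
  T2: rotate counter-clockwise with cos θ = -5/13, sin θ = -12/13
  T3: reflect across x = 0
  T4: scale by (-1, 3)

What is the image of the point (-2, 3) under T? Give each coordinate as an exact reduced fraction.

T(p) = (-24/13, 30/13)

T1 translate by (2, -5): (-2, 3) → (0, -2)
T2 rotate counter-clockwise with cos θ = -5/13, sin θ = -12/13: (0, -2) → (-24/13, 10/13)
T3 reflect across x = 0: (-24/13, 10/13) → (24/13, 10/13)
T4 scale by (-1, 3): (24/13, 10/13) → (-24/13, 30/13)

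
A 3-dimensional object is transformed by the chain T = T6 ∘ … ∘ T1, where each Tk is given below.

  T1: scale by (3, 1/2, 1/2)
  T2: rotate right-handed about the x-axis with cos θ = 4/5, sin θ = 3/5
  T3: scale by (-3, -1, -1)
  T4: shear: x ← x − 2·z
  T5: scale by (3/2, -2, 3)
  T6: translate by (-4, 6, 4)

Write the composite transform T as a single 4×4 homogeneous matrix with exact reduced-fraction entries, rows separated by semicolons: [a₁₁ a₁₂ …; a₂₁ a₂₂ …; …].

T1 = [3 0 0 0; 0 1/2 0 0; 0 0 1/2 0; 0 0 0 1]
T2·T1 = [3 0 0 0; 0 2/5 -3/10 0; 0 3/10 2/5 0; 0 0 0 1]
T3·…·T1 = [-9 0 0 0; 0 -2/5 3/10 0; 0 -3/10 -2/5 0; 0 0 0 1]
T4·…·T1 = [-9 3/5 4/5 0; 0 -2/5 3/10 0; 0 -3/10 -2/5 0; 0 0 0 1]
T5·…·T1 = [-27/2 9/10 6/5 0; 0 4/5 -3/5 0; 0 -9/10 -6/5 0; 0 0 0 1]
T6·…·T1 = [-27/2 9/10 6/5 -4; 0 4/5 -3/5 6; 0 -9/10 -6/5 4; 0 0 0 1]

T = [-27/2 9/10 6/5 -4; 0 4/5 -3/5 6; 0 -9/10 -6/5 4; 0 0 0 1]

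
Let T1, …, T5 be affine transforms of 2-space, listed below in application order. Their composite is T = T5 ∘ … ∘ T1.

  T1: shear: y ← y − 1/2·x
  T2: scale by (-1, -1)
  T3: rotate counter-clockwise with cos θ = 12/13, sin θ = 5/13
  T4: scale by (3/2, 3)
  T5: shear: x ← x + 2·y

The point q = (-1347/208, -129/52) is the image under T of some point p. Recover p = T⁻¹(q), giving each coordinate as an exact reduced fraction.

T1 = [1 0 0; -1/2 1 0; 0 0 1]
T2·T1 = [-1 0 0; 1/2 -1 0; 0 0 1]
T3·…·T1 = [-29/26 5/13 0; 1/13 -12/13 0; 0 0 1]
T4·…·T1 = [-87/52 15/26 0; 3/13 -36/13 0; 0 0 1]
T5·…·T1 = [-63/52 -129/26 0; 3/13 -36/13 0; 0 0 1]
det M = 9/2; M⁻¹ = [-8/13 43/39 0; -2/39 -7/26 0; 0 0 1]
M⁻¹ · (-1347/208, -129/52)ᵀ = (5/4, 1)ᵀ

p = (5/4, 1)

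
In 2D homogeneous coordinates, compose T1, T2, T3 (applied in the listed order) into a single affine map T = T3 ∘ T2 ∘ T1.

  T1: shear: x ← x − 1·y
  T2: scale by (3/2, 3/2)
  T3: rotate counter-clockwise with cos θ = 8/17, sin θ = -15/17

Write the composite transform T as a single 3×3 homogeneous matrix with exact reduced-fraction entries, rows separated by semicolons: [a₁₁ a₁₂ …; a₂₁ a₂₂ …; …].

T1 = [1 -1 0; 0 1 0; 0 0 1]
T2·T1 = [3/2 -3/2 0; 0 3/2 0; 0 0 1]
T3·…·T1 = [12/17 21/34 0; -45/34 69/34 0; 0 0 1]

T = [12/17 21/34 0; -45/34 69/34 0; 0 0 1]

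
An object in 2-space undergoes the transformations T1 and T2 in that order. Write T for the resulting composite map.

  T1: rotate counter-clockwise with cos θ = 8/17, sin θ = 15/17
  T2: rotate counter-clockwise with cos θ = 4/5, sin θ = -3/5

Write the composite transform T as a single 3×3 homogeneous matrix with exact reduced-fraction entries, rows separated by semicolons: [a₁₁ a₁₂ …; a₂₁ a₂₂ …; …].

T = [77/85 -36/85 0; 36/85 77/85 0; 0 0 1]

T1 = [8/17 -15/17 0; 15/17 8/17 0; 0 0 1]
T2·T1 = [77/85 -36/85 0; 36/85 77/85 0; 0 0 1]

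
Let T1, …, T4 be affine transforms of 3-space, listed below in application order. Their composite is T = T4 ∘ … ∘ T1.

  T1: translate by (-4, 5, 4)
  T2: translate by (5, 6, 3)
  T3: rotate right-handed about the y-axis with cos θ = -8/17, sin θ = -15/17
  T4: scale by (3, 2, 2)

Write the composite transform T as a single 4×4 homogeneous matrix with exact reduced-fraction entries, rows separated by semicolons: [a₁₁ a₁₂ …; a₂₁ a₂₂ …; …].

T1 = [1 0 0 -4; 0 1 0 5; 0 0 1 4; 0 0 0 1]
T2·T1 = [1 0 0 1; 0 1 0 11; 0 0 1 7; 0 0 0 1]
T3·…·T1 = [-8/17 0 -15/17 -113/17; 0 1 0 11; 15/17 0 -8/17 -41/17; 0 0 0 1]
T4·…·T1 = [-24/17 0 -45/17 -339/17; 0 2 0 22; 30/17 0 -16/17 -82/17; 0 0 0 1]

T = [-24/17 0 -45/17 -339/17; 0 2 0 22; 30/17 0 -16/17 -82/17; 0 0 0 1]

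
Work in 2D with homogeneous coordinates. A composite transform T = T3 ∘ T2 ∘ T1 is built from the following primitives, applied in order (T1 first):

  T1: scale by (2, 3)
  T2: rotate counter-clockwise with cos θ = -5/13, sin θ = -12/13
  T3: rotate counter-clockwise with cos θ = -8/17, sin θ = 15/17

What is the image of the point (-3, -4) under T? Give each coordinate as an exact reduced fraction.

T(p) = (-1068/221, -2766/221)

T1 scale by (2, 3): (-3, -4) → (-6, -12)
T2 rotate counter-clockwise with cos θ = -5/13, sin θ = -12/13: (-6, -12) → (-114/13, 132/13)
T3 rotate counter-clockwise with cos θ = -8/17, sin θ = 15/17: (-114/13, 132/13) → (-1068/221, -2766/221)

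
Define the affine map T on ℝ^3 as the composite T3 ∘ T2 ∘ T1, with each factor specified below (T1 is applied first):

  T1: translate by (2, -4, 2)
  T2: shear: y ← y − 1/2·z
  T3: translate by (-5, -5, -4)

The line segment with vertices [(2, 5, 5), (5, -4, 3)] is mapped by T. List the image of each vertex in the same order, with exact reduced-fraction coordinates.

T1 translate by (2, -4, 2): (2, 5, 5) → (4, 1, 7); (5, -4, 3) → (7, -8, 5)
T2 shear: y ← y − 1/2·z: (4, 1, 7) → (4, -5/2, 7); (7, -8, 5) → (7, -21/2, 5)
T3 translate by (-5, -5, -4): (4, -5/2, 7) → (-1, -15/2, 3); (7, -21/2, 5) → (2, -31/2, 1)

image vertices: (-1, -15/2, 3), (2, -31/2, 1)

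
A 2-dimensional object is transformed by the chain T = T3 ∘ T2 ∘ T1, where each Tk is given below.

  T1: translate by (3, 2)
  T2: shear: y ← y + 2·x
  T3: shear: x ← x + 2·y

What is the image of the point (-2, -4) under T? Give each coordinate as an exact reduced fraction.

T1 translate by (3, 2): (-2, -4) → (1, -2)
T2 shear: y ← y + 2·x: (1, -2) → (1, 0)
T3 shear: x ← x + 2·y: (1, 0) → (1, 0)

T(p) = (1, 0)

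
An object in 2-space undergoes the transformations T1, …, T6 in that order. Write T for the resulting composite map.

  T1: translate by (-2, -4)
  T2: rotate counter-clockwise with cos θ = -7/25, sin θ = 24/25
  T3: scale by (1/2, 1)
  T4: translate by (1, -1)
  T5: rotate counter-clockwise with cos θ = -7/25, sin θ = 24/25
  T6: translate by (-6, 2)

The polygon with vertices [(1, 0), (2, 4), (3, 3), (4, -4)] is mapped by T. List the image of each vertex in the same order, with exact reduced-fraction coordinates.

image vertices: (-7563/1250, 3233/625), (-133/25, 81/25), (-8257/1250, 2012/625), (-6444/625, 3433/625)

T1 translate by (-2, -4): (1, 0) → (-1, -4); (2, 4) → (0, 0); (3, 3) → (1, -1); (4, -4) → (2, -8)
T2 rotate counter-clockwise with cos θ = -7/25, sin θ = 24/25: (-1, -4) → (103/25, 4/25); (0, 0) → (0, 0); (1, -1) → (17/25, 31/25); (2, -8) → (178/25, 104/25)
T3 scale by (1/2, 1): (103/25, 4/25) → (103/50, 4/25); (0, 0) → (0, 0); (17/25, 31/25) → (17/50, 31/25); (178/25, 104/25) → (89/25, 104/25)
T4 translate by (1, -1): (103/50, 4/25) → (153/50, -21/25); (0, 0) → (1, -1); (17/50, 31/25) → (67/50, 6/25); (89/25, 104/25) → (114/25, 79/25)
T5 rotate counter-clockwise with cos θ = -7/25, sin θ = 24/25: (153/50, -21/25) → (-63/1250, 1983/625); (1, -1) → (17/25, 31/25); (67/50, 6/25) → (-757/1250, 762/625); (114/25, 79/25) → (-2694/625, 2183/625)
T6 translate by (-6, 2): (-63/1250, 1983/625) → (-7563/1250, 3233/625); (17/25, 31/25) → (-133/25, 81/25); (-757/1250, 762/625) → (-8257/1250, 2012/625); (-2694/625, 2183/625) → (-6444/625, 3433/625)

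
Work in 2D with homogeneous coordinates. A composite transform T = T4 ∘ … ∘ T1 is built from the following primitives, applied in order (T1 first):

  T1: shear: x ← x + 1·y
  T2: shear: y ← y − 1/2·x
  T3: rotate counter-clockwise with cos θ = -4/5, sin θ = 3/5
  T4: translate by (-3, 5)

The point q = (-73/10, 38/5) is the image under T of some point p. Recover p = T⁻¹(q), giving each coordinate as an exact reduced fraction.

T1 = [1 1 0; 0 1 0; 0 0 1]
T2·T1 = [1 1 0; -1/2 1/2 0; 0 0 1]
T3·…·T1 = [-1/2 -11/10 0; 1 1/5 0; 0 0 1]
T4·…·T1 = [-1/2 -11/10 -3; 1 1/5 5; 0 0 1]
det M = 1; M⁻¹ = [1/5 11/10 -49/10; -1 -1/2 -1/2; 0 0 1]
M⁻¹ · (-73/10, 38/5)ᵀ = (2, 3)ᵀ

p = (2, 3)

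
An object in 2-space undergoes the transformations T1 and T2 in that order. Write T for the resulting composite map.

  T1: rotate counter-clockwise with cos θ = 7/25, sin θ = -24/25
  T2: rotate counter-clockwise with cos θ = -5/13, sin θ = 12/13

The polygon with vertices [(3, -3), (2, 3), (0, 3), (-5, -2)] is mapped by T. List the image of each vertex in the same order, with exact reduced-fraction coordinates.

T1 rotate counter-clockwise with cos θ = 7/25, sin θ = -24/25: (3, -3) → (-51/25, -93/25); (2, 3) → (86/25, -27/25); (0, 3) → (72/25, 21/25); (-5, -2) → (-83/25, 106/25)
T2 rotate counter-clockwise with cos θ = -5/13, sin θ = 12/13: (-51/25, -93/25) → (1371/325, -147/325); (86/25, -27/25) → (-106/325, 1167/325); (72/25, 21/25) → (-612/325, 759/325); (-83/25, 106/25) → (-857/325, -1526/325)

image vertices: (1371/325, -147/325), (-106/325, 1167/325), (-612/325, 759/325), (-857/325, -1526/325)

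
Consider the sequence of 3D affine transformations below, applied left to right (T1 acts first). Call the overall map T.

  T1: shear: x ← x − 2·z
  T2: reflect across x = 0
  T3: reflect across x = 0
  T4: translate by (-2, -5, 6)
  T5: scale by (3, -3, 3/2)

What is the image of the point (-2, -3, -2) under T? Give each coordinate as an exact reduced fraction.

T(p) = (0, 24, 6)

T1 shear: x ← x − 2·z: (-2, -3, -2) → (2, -3, -2)
T2 reflect across x = 0: (2, -3, -2) → (-2, -3, -2)
T3 reflect across x = 0: (-2, -3, -2) → (2, -3, -2)
T4 translate by (-2, -5, 6): (2, -3, -2) → (0, -8, 4)
T5 scale by (3, -3, 3/2): (0, -8, 4) → (0, 24, 6)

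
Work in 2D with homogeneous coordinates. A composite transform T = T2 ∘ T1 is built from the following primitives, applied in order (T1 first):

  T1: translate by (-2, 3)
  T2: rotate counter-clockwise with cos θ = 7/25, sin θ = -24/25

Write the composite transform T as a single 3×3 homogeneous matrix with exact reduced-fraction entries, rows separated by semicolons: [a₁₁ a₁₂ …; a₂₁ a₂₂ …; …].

T1 = [1 0 -2; 0 1 3; 0 0 1]
T2·T1 = [7/25 24/25 58/25; -24/25 7/25 69/25; 0 0 1]

T = [7/25 24/25 58/25; -24/25 7/25 69/25; 0 0 1]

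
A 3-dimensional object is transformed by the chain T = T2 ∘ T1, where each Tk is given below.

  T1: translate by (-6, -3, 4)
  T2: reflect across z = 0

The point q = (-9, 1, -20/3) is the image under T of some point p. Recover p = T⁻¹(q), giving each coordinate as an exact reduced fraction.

T1 = [1 0 0 -6; 0 1 0 -3; 0 0 1 4; 0 0 0 1]
T2·T1 = [1 0 0 -6; 0 1 0 -3; 0 0 -1 -4; 0 0 0 1]
det M = -1; M⁻¹ = [1 0 0 6; 0 1 0 3; 0 0 -1 -4; 0 0 0 1]
M⁻¹ · (-9, 1, -20/3)ᵀ = (-3, 4, 8/3)ᵀ

p = (-3, 4, 8/3)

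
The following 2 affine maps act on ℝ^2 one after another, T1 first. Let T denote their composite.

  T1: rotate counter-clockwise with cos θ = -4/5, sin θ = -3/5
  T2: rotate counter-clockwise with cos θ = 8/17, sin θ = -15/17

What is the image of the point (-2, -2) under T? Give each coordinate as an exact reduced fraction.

T(p) = (226/85, 82/85)

T1 rotate counter-clockwise with cos θ = -4/5, sin θ = -3/5: (-2, -2) → (2/5, 14/5)
T2 rotate counter-clockwise with cos θ = 8/17, sin θ = -15/17: (2/5, 14/5) → (226/85, 82/85)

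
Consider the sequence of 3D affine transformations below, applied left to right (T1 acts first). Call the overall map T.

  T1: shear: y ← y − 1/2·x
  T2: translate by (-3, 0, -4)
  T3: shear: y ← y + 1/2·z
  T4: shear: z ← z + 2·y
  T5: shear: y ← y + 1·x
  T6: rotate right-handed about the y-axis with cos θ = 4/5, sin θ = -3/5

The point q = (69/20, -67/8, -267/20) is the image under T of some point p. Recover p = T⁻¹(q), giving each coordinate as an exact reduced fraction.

p = (-9/4, -1, -5/2)

T1 = [1 0 0 0; -1/2 1 0 0; 0 0 1 0; 0 0 0 1]
T2·T1 = [1 0 0 -3; -1/2 1 0 0; 0 0 1 -4; 0 0 0 1]
T3·…·T1 = [1 0 0 -3; -1/2 1 1/2 -2; 0 0 1 -4; 0 0 0 1]
T4·…·T1 = [1 0 0 -3; -1/2 1 1/2 -2; -1 2 2 -8; 0 0 0 1]
T5·…·T1 = [1 0 0 -3; 1/2 1 1/2 -5; -1 2 2 -8; 0 0 0 1]
T6·…·T1 = [7/5 -6/5 -6/5 12/5; 1/2 1 1/2 -5; -1/5 8/5 8/5 -41/5; 0 0 0 1]
det M = 1; M⁻¹ = [4/5 0 3/5 3; -9/10 2 -13/10 3/2; 1 -2 2 4; 0 0 0 1]
M⁻¹ · (69/20, -67/8, -267/20)ᵀ = (-9/4, -1, -5/2)ᵀ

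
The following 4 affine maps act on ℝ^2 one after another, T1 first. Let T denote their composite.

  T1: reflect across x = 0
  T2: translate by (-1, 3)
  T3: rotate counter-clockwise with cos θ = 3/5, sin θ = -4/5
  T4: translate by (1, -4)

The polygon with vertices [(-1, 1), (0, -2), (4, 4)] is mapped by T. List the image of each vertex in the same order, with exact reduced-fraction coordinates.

T1 reflect across x = 0: (-1, 1) → (1, 1); (0, -2) → (0, -2); (4, 4) → (-4, 4)
T2 translate by (-1, 3): (1, 1) → (0, 4); (0, -2) → (-1, 1); (-4, 4) → (-5, 7)
T3 rotate counter-clockwise with cos θ = 3/5, sin θ = -4/5: (0, 4) → (16/5, 12/5); (-1, 1) → (1/5, 7/5); (-5, 7) → (13/5, 41/5)
T4 translate by (1, -4): (16/5, 12/5) → (21/5, -8/5); (1/5, 7/5) → (6/5, -13/5); (13/5, 41/5) → (18/5, 21/5)

image vertices: (21/5, -8/5), (6/5, -13/5), (18/5, 21/5)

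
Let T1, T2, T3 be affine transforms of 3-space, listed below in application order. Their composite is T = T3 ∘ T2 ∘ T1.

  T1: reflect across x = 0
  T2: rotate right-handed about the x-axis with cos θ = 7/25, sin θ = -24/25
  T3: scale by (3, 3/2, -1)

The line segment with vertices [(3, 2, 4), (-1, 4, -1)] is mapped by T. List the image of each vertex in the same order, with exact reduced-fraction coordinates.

T1 reflect across x = 0: (3, 2, 4) → (-3, 2, 4); (-1, 4, -1) → (1, 4, -1)
T2 rotate right-handed about the x-axis with cos θ = 7/25, sin θ = -24/25: (-3, 2, 4) → (-3, 22/5, -4/5); (1, 4, -1) → (1, 4/25, -103/25)
T3 scale by (3, 3/2, -1): (-3, 22/5, -4/5) → (-9, 33/5, 4/5); (1, 4/25, -103/25) → (3, 6/25, 103/25)

image vertices: (-9, 33/5, 4/5), (3, 6/25, 103/25)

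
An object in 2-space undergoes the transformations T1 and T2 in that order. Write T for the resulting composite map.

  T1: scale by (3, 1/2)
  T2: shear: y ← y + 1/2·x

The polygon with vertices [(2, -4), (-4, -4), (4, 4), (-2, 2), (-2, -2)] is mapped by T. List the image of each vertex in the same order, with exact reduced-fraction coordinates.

image vertices: (6, 1), (-12, -8), (12, 8), (-6, -2), (-6, -4)

T1 scale by (3, 1/2): (2, -4) → (6, -2); (-4, -4) → (-12, -2); (4, 4) → (12, 2); (-2, 2) → (-6, 1); (-2, -2) → (-6, -1)
T2 shear: y ← y + 1/2·x: (6, -2) → (6, 1); (-12, -2) → (-12, -8); (12, 2) → (12, 8); (-6, 1) → (-6, -2); (-6, -1) → (-6, -4)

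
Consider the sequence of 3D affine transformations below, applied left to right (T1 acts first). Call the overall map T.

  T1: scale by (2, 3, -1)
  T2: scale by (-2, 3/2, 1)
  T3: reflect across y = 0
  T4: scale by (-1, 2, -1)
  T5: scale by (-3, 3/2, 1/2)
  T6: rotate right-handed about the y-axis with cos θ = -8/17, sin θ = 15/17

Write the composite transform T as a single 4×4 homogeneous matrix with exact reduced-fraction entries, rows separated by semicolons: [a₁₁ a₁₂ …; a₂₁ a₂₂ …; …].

T1 = [2 0 0 0; 0 3 0 0; 0 0 -1 0; 0 0 0 1]
T2·T1 = [-4 0 0 0; 0 9/2 0 0; 0 0 -1 0; 0 0 0 1]
T3·…·T1 = [-4 0 0 0; 0 -9/2 0 0; 0 0 -1 0; 0 0 0 1]
T4·…·T1 = [4 0 0 0; 0 -9 0 0; 0 0 1 0; 0 0 0 1]
T5·…·T1 = [-12 0 0 0; 0 -27/2 0 0; 0 0 1/2 0; 0 0 0 1]
T6·…·T1 = [96/17 0 15/34 0; 0 -27/2 0 0; 180/17 0 -4/17 0; 0 0 0 1]

T = [96/17 0 15/34 0; 0 -27/2 0 0; 180/17 0 -4/17 0; 0 0 0 1]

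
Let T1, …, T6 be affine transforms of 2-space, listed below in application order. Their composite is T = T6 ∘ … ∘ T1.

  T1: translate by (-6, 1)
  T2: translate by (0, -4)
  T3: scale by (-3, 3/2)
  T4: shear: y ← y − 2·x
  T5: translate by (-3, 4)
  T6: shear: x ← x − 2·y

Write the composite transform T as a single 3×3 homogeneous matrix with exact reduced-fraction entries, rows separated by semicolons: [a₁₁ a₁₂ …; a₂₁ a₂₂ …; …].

T1 = [1 0 -6; 0 1 1; 0 0 1]
T2·T1 = [1 0 -6; 0 1 -3; 0 0 1]
T3·…·T1 = [-3 0 18; 0 3/2 -9/2; 0 0 1]
T4·…·T1 = [-3 0 18; 6 3/2 -81/2; 0 0 1]
T5·…·T1 = [-3 0 15; 6 3/2 -73/2; 0 0 1]
T6·…·T1 = [-15 -3 88; 6 3/2 -73/2; 0 0 1]

T = [-15 -3 88; 6 3/2 -73/2; 0 0 1]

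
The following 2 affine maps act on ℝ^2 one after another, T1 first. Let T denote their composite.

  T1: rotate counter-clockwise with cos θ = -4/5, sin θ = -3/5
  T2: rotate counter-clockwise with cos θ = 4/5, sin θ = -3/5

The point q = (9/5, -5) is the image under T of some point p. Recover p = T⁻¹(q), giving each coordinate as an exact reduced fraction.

p = (-9/5, 5)

T1 = [-4/5 3/5 0; -3/5 -4/5 0; 0 0 1]
T2·T1 = [-1 0 0; 0 -1 0; 0 0 1]
det M = 1; M⁻¹ = [-1 0 0; 0 -1 0; 0 0 1]
M⁻¹ · (9/5, -5)ᵀ = (-9/5, 5)ᵀ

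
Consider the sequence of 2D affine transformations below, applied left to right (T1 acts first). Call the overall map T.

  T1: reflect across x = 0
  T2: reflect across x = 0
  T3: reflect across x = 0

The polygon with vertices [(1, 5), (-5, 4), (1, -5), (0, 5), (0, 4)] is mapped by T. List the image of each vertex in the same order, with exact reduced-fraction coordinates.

T1 reflect across x = 0: (1, 5) → (-1, 5); (-5, 4) → (5, 4); (1, -5) → (-1, -5); (0, 5) → (0, 5); (0, 4) → (0, 4)
T2 reflect across x = 0: (-1, 5) → (1, 5); (5, 4) → (-5, 4); (-1, -5) → (1, -5); (0, 5) → (0, 5); (0, 4) → (0, 4)
T3 reflect across x = 0: (1, 5) → (-1, 5); (-5, 4) → (5, 4); (1, -5) → (-1, -5); (0, 5) → (0, 5); (0, 4) → (0, 4)

image vertices: (-1, 5), (5, 4), (-1, -5), (0, 5), (0, 4)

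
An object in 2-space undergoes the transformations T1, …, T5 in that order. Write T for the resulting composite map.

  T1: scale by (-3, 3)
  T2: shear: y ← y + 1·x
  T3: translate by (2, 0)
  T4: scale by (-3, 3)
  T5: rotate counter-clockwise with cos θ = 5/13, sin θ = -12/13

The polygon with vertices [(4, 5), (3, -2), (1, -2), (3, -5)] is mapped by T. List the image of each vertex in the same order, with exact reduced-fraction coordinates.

T1 scale by (-3, 3): (4, 5) → (-12, 15); (3, -2) → (-9, -6); (1, -2) → (-3, -6); (3, -5) → (-9, -15)
T2 shear: y ← y + 1·x: (-12, 15) → (-12, 3); (-9, -6) → (-9, -15); (-3, -6) → (-3, -9); (-9, -15) → (-9, -24)
T3 translate by (2, 0): (-12, 3) → (-10, 3); (-9, -15) → (-7, -15); (-3, -9) → (-1, -9); (-9, -24) → (-7, -24)
T4 scale by (-3, 3): (-10, 3) → (30, 9); (-7, -15) → (21, -45); (-1, -9) → (3, -27); (-7, -24) → (21, -72)
T5 rotate counter-clockwise with cos θ = 5/13, sin θ = -12/13: (30, 9) → (258/13, -315/13); (21, -45) → (-435/13, -477/13); (3, -27) → (-309/13, -171/13); (21, -72) → (-759/13, -612/13)

image vertices: (258/13, -315/13), (-435/13, -477/13), (-309/13, -171/13), (-759/13, -612/13)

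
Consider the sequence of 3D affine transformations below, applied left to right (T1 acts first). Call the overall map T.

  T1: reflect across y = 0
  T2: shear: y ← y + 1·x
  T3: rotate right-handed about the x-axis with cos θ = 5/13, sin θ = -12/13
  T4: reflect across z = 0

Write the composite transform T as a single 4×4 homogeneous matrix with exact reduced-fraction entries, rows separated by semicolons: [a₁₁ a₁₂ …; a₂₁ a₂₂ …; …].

T1 = [1 0 0 0; 0 -1 0 0; 0 0 1 0; 0 0 0 1]
T2·T1 = [1 0 0 0; 1 -1 0 0; 0 0 1 0; 0 0 0 1]
T3·…·T1 = [1 0 0 0; 5/13 -5/13 12/13 0; -12/13 12/13 5/13 0; 0 0 0 1]
T4·…·T1 = [1 0 0 0; 5/13 -5/13 12/13 0; 12/13 -12/13 -5/13 0; 0 0 0 1]

T = [1 0 0 0; 5/13 -5/13 12/13 0; 12/13 -12/13 -5/13 0; 0 0 0 1]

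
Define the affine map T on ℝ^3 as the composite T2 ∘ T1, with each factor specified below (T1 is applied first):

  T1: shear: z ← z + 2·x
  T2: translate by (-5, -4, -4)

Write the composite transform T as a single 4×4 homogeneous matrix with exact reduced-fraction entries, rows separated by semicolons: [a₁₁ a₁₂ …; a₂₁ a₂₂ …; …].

T1 = [1 0 0 0; 0 1 0 0; 2 0 1 0; 0 0 0 1]
T2·T1 = [1 0 0 -5; 0 1 0 -4; 2 0 1 -4; 0 0 0 1]

T = [1 0 0 -5; 0 1 0 -4; 2 0 1 -4; 0 0 0 1]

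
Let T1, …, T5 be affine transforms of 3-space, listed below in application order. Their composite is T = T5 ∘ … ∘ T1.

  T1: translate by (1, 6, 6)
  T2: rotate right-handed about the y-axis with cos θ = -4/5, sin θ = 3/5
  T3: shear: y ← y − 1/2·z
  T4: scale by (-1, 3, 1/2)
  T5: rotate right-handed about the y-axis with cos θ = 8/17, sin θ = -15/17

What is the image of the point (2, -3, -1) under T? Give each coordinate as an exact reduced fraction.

T(p) = (387/170, 177/10, -161/85)

T1 translate by (1, 6, 6): (2, -3, -1) → (3, 3, 5)
T2 rotate right-handed about the y-axis with cos θ = -4/5, sin θ = 3/5: (3, 3, 5) → (3/5, 3, -29/5)
T3 shear: y ← y − 1/2·z: (3/5, 3, -29/5) → (3/5, 59/10, -29/5)
T4 scale by (-1, 3, 1/2): (3/5, 59/10, -29/5) → (-3/5, 177/10, -29/10)
T5 rotate right-handed about the y-axis with cos θ = 8/17, sin θ = -15/17: (-3/5, 177/10, -29/10) → (387/170, 177/10, -161/85)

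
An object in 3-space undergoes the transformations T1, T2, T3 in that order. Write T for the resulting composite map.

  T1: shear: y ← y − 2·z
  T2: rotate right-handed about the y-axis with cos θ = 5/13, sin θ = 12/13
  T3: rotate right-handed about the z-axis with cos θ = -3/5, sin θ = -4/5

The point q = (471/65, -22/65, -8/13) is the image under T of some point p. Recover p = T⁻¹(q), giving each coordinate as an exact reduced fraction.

T1 = [1 0 0 0; 0 1 -2 0; 0 0 1 0; 0 0 0 1]
T2·T1 = [5/13 0 12/13 0; 0 1 -2 0; -12/13 0 5/13 0; 0 0 0 1]
T3·…·T1 = [-3/13 4/5 -28/13 0; -4/13 -3/5 6/13 0; -12/13 0 5/13 0; 0 0 0 1]
det M = 1; M⁻¹ = [-3/13 -4/13 -12/13 0; -4/13 -27/13 10/13 0; -36/65 -48/65 5/13 0; 0 0 0 1]
M⁻¹ · (471/65, -22/65, -8/13)ᵀ = (-1, -2, -4)ᵀ

p = (-1, -2, -4)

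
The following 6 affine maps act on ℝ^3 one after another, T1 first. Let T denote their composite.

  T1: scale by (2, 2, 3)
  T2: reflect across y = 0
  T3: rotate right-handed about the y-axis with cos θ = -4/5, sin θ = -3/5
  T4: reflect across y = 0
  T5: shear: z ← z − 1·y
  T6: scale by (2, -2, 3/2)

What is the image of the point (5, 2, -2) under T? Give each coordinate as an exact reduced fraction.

T1 scale by (2, 2, 3): (5, 2, -2) → (10, 4, -6)
T2 reflect across y = 0: (10, 4, -6) → (10, -4, -6)
T3 rotate right-handed about the y-axis with cos θ = -4/5, sin θ = -3/5: (10, -4, -6) → (-22/5, -4, 54/5)
T4 reflect across y = 0: (-22/5, -4, 54/5) → (-22/5, 4, 54/5)
T5 shear: z ← z − 1·y: (-22/5, 4, 54/5) → (-22/5, 4, 34/5)
T6 scale by (2, -2, 3/2): (-22/5, 4, 34/5) → (-44/5, -8, 51/5)

T(p) = (-44/5, -8, 51/5)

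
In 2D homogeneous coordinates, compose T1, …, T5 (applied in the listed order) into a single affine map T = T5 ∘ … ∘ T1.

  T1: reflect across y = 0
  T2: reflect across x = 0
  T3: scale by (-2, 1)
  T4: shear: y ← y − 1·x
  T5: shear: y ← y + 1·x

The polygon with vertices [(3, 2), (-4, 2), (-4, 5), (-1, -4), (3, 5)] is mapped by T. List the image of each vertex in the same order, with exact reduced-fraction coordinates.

image vertices: (6, -2), (-8, -2), (-8, -5), (-2, 4), (6, -5)

T1 reflect across y = 0: (3, 2) → (3, -2); (-4, 2) → (-4, -2); (-4, 5) → (-4, -5); (-1, -4) → (-1, 4); (3, 5) → (3, -5)
T2 reflect across x = 0: (3, -2) → (-3, -2); (-4, -2) → (4, -2); (-4, -5) → (4, -5); (-1, 4) → (1, 4); (3, -5) → (-3, -5)
T3 scale by (-2, 1): (-3, -2) → (6, -2); (4, -2) → (-8, -2); (4, -5) → (-8, -5); (1, 4) → (-2, 4); (-3, -5) → (6, -5)
T4 shear: y ← y − 1·x: (6, -2) → (6, -8); (-8, -2) → (-8, 6); (-8, -5) → (-8, 3); (-2, 4) → (-2, 6); (6, -5) → (6, -11)
T5 shear: y ← y + 1·x: (6, -8) → (6, -2); (-8, 6) → (-8, -2); (-8, 3) → (-8, -5); (-2, 6) → (-2, 4); (6, -11) → (6, -5)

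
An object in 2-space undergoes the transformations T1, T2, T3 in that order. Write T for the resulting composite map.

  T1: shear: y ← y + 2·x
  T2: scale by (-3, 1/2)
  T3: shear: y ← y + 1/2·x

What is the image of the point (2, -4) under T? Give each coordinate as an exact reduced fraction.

T1 shear: y ← y + 2·x: (2, -4) → (2, 0)
T2 scale by (-3, 1/2): (2, 0) → (-6, 0)
T3 shear: y ← y + 1/2·x: (-6, 0) → (-6, -3)

T(p) = (-6, -3)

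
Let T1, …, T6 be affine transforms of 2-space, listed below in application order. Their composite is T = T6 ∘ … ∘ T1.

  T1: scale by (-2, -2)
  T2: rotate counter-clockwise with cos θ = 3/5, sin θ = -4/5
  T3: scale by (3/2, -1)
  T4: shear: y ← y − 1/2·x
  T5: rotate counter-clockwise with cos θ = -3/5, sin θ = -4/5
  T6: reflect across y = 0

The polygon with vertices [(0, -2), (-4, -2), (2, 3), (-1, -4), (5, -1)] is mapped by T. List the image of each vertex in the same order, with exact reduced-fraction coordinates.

T1 scale by (-2, -2): (0, -2) → (0, 4); (-4, -2) → (8, 4); (2, 3) → (-4, -6); (-1, -4) → (2, 8); (5, -1) → (-10, 2)
T2 rotate counter-clockwise with cos θ = 3/5, sin θ = -4/5: (0, 4) → (16/5, 12/5); (8, 4) → (8, -4); (-4, -6) → (-36/5, -2/5); (2, 8) → (38/5, 16/5); (-10, 2) → (-22/5, 46/5)
T3 scale by (3/2, -1): (16/5, 12/5) → (24/5, -12/5); (8, -4) → (12, 4); (-36/5, -2/5) → (-54/5, 2/5); (38/5, 16/5) → (57/5, -16/5); (-22/5, 46/5) → (-33/5, -46/5)
T4 shear: y ← y − 1/2·x: (24/5, -12/5) → (24/5, -24/5); (12, 4) → (12, -2); (-54/5, 2/5) → (-54/5, 29/5); (57/5, -16/5) → (57/5, -89/10); (-33/5, -46/5) → (-33/5, -59/10)
T5 rotate counter-clockwise with cos θ = -3/5, sin θ = -4/5: (24/5, -24/5) → (-168/25, -24/25); (12, -2) → (-44/5, -42/5); (-54/5, 29/5) → (278/25, 129/25); (57/5, -89/10) → (-349/25, -189/50); (-33/5, -59/10) → (-19/25, 441/50)
T6 reflect across y = 0: (-168/25, -24/25) → (-168/25, 24/25); (-44/5, -42/5) → (-44/5, 42/5); (278/25, 129/25) → (278/25, -129/25); (-349/25, -189/50) → (-349/25, 189/50); (-19/25, 441/50) → (-19/25, -441/50)

image vertices: (-168/25, 24/25), (-44/5, 42/5), (278/25, -129/25), (-349/25, 189/50), (-19/25, -441/50)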